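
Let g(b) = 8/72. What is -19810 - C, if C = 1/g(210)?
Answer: -19819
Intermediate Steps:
g(b) = ⅑ (g(b) = 8*(1/72) = ⅑)
C = 9 (C = 1/(⅑) = 9)
-19810 - C = -19810 - 1*9 = -19810 - 9 = -19819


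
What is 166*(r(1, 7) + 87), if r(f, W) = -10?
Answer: 12782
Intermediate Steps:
166*(r(1, 7) + 87) = 166*(-10 + 87) = 166*77 = 12782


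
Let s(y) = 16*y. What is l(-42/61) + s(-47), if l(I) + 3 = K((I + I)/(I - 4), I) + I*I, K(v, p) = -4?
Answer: -2822475/3721 ≈ -758.53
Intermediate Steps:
l(I) = -7 + I² (l(I) = -3 + (-4 + I*I) = -3 + (-4 + I²) = -7 + I²)
l(-42/61) + s(-47) = (-7 + (-42/61)²) + 16*(-47) = (-7 + (-42*1/61)²) - 752 = (-7 + (-42/61)²) - 752 = (-7 + 1764/3721) - 752 = -24283/3721 - 752 = -2822475/3721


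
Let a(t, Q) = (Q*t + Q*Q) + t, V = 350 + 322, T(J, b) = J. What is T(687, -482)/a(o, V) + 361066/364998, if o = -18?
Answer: 2943119049/2970475390 ≈ 0.99079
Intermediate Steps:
V = 672
a(t, Q) = t + Q**2 + Q*t (a(t, Q) = (Q*t + Q**2) + t = (Q**2 + Q*t) + t = t + Q**2 + Q*t)
T(687, -482)/a(o, V) + 361066/364998 = 687/(-18 + 672**2 + 672*(-18)) + 361066/364998 = 687/(-18 + 451584 - 12096) + 361066*(1/364998) = 687/439470 + 180533/182499 = 687*(1/439470) + 180533/182499 = 229/146490 + 180533/182499 = 2943119049/2970475390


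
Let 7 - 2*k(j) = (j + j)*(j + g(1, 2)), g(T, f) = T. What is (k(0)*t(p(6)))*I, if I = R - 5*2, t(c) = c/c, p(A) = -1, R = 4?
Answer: -21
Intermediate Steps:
k(j) = 7/2 - j*(1 + j) (k(j) = 7/2 - (j + j)*(j + 1)/2 = 7/2 - 2*j*(1 + j)/2 = 7/2 - j*(1 + j))
t(c) = 1
I = -6 (I = 4 - 5*2 = 4 - 10 = -6)
(k(0)*t(p(6)))*I = ((7/2 - 1*0 - 1*0²)*1)*(-6) = ((7/2 + 0 - 1*0)*1)*(-6) = ((7/2 + 0 + 0)*1)*(-6) = ((7/2)*1)*(-6) = (7/2)*(-6) = -21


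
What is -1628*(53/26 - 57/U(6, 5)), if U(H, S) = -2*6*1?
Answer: -143671/13 ≈ -11052.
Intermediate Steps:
U(H, S) = -12 (U(H, S) = -12*1 = -12)
-1628*(53/26 - 57/U(6, 5)) = -1628*(53/26 - 57/(-12)) = -1628*(53*(1/26) - 57*(-1/12)) = -1628*(53/26 + 19/4) = -1628*353/52 = -1*143671/13 = -143671/13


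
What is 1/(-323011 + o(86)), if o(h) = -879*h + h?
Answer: -1/398519 ≈ -2.5093e-6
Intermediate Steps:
o(h) = -878*h
1/(-323011 + o(86)) = 1/(-323011 - 878*86) = 1/(-323011 - 75508) = 1/(-398519) = -1/398519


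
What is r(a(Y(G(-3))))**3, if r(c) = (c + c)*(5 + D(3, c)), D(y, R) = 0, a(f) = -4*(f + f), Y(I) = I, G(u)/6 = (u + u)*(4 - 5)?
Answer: -23887872000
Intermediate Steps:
G(u) = -12*u (G(u) = 6*((u + u)*(4 - 5)) = 6*((2*u)*(-1)) = 6*(-2*u) = -12*u)
a(f) = -8*f
r(c) = 10*c (r(c) = (c + c)*(5 + 0) = (2*c)*5 = 10*c)
r(a(Y(G(-3))))**3 = (10*(-(-96)*(-3)))**3 = (10*(-8*36))**3 = (10*(-288))**3 = (-2880)**3 = -23887872000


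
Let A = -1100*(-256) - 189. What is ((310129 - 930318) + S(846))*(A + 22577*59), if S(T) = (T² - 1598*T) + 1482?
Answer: -2024721811146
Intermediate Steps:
S(T) = 1482 + T² - 1598*T
A = 281411 (A = 281600 - 189 = 281411)
((310129 - 930318) + S(846))*(A + 22577*59) = ((310129 - 930318) + (1482 + 846² - 1598*846))*(281411 + 22577*59) = (-620189 + (1482 + 715716 - 1351908))*(281411 + 1332043) = (-620189 - 634710)*1613454 = -1254899*1613454 = -2024721811146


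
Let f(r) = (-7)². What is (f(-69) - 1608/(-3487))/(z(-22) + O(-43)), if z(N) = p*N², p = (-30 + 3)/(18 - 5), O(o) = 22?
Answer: -2242123/44570834 ≈ -0.050305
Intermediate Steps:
f(r) = 49
p = -27/13 ≈ -2.0769
z(N) = -27*N²/13
(f(-69) - 1608/(-3487))/(z(-22) + O(-43)) = (49 - 1608/(-3487))/(-27/13*(-22)² + 22) = (49 - 1608*(-1/3487))/(-27/13*484 + 22) = (49 + 1608/3487)/(-13068/13 + 22) = 172471/(3487*(-12782/13)) = (172471/3487)*(-13/12782) = -2242123/44570834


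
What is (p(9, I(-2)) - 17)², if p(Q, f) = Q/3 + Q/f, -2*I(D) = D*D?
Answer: 1369/4 ≈ 342.25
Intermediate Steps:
I(D) = -D²/2 (I(D) = -D*D/2 = -D²/2)
p(Q, f) = Q/3 + Q/f (p(Q, f) = Q*(⅓) + Q/f = Q/3 + Q/f)
(p(9, I(-2)) - 17)² = (((⅓)*9 + 9/((-½*(-2)²))) - 17)² = ((3 + 9/((-½*4))) - 17)² = ((3 + 9/(-2)) - 17)² = ((3 + 9*(-½)) - 17)² = ((3 - 9/2) - 17)² = (-3/2 - 17)² = (-37/2)² = 1369/4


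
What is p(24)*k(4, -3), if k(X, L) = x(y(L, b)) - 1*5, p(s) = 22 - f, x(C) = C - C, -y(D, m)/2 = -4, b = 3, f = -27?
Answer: -245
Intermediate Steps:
y(D, m) = 8 (y(D, m) = -2*(-4) = 8)
x(C) = 0
p(s) = 49 (p(s) = 22 - 1*(-27) = 22 + 27 = 49)
k(X, L) = -5 (k(X, L) = 0 - 1*5 = 0 - 5 = -5)
p(24)*k(4, -3) = 49*(-5) = -245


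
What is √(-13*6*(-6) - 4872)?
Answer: 2*I*√1101 ≈ 66.363*I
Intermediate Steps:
√(-13*6*(-6) - 4872) = √(-78*(-6) - 4872) = √(468 - 4872) = √(-4404) = 2*I*√1101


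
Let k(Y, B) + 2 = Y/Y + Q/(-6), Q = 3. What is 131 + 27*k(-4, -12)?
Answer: 181/2 ≈ 90.500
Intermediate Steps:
k(Y, B) = -3/2 (k(Y, B) = -2 + (Y/Y + 3/(-6)) = -2 + (1 + 3*(-⅙)) = -2 + (1 - ½) = -2 + ½ = -3/2)
131 + 27*k(-4, -12) = 131 + 27*(-3/2) = 131 - 81/2 = 181/2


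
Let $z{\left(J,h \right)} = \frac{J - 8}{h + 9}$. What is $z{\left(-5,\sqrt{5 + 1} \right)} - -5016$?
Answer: $\frac{125361}{25} + \frac{13 \sqrt{6}}{75} \approx 5014.9$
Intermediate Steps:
$z{\left(J,h \right)} = \frac{-8 + J}{9 + h}$
$z{\left(-5,\sqrt{5 + 1} \right)} - -5016 = \frac{-8 - 5}{9 + \sqrt{5 + 1}} - -5016 = \frac{1}{9 + \sqrt{6}} \left(-13\right) + 5016 = - \frac{13}{9 + \sqrt{6}} + 5016 = 5016 - \frac{13}{9 + \sqrt{6}}$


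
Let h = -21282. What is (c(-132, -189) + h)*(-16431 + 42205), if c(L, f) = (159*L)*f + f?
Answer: 101685157014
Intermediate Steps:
c(L, f) = f + 159*L*f (c(L, f) = 159*L*f + f = f + 159*L*f)
(c(-132, -189) + h)*(-16431 + 42205) = (-189*(1 + 159*(-132)) - 21282)*(-16431 + 42205) = (-189*(1 - 20988) - 21282)*25774 = (-189*(-20987) - 21282)*25774 = (3966543 - 21282)*25774 = 3945261*25774 = 101685157014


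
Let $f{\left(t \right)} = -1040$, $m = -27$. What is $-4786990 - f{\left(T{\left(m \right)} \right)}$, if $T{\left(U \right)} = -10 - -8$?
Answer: $-4785950$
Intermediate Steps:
$T{\left(U \right)} = -2$ ($T{\left(U \right)} = -10 + 8 = -2$)
$-4786990 - f{\left(T{\left(m \right)} \right)} = -4786990 - -1040 = -4786990 + 1040 = -4785950$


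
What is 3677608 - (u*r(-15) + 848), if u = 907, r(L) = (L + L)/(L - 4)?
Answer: 69831230/19 ≈ 3.6753e+6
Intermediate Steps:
r(L) = 2*L/(-4 + L) (r(L) = (2*L)/(-4 + L) = 2*L/(-4 + L))
3677608 - (u*r(-15) + 848) = 3677608 - (907*(2*(-15)/(-4 - 15)) + 848) = 3677608 - (907*(2*(-15)/(-19)) + 848) = 3677608 - (907*(2*(-15)*(-1/19)) + 848) = 3677608 - (907*(30/19) + 848) = 3677608 - (27210/19 + 848) = 3677608 - 1*43322/19 = 3677608 - 43322/19 = 69831230/19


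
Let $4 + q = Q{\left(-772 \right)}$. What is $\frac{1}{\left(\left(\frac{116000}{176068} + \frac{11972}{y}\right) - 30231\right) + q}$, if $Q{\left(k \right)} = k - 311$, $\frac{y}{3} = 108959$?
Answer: $- \frac{14388144909}{450597915855538} \approx -3.1931 \cdot 10^{-5}$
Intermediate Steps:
$y = 326877$ ($y = 3 \cdot 108959 = 326877$)
$Q{\left(k \right)} = -311 + k$ ($Q{\left(k \right)} = k - 311 = -311 + k$)
$q = -1087$ ($q = -4 - 1083 = -1087$)
$\frac{1}{\left(\left(\frac{116000}{176068} + \frac{11972}{y}\right) - 30231\right) + q} = \frac{1}{\left(\left(\frac{116000}{176068} + \frac{11972}{326877}\right) - 30231\right) - 1087} = \frac{1}{\left(\left(116000 \cdot \frac{1}{176068} + 11972 \cdot \frac{1}{326877}\right) - 30231\right) - 1087} = \frac{1}{\left(\left(\frac{29000}{44017} + \frac{11972}{326877}\right) - 30231\right) - 1087} = \frac{1}{\left(\frac{10006404524}{14388144909} - 30231\right) - 1087} = \frac{1}{- \frac{434958002339455}{14388144909} - 1087} = \frac{1}{- \frac{450597915855538}{14388144909}} = - \frac{14388144909}{450597915855538}$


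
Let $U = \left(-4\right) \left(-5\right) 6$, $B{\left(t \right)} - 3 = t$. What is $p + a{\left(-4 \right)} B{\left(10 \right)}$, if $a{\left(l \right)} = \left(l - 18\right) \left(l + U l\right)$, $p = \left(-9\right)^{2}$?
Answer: $138505$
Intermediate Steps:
$B{\left(t \right)} = 3 + t$
$p = 81$
$U = 120$ ($U = 20 \cdot 6 = 120$)
$a{\left(l \right)} = 121 l \left(-18 + l\right)$ ($a{\left(l \right)} = \left(l - 18\right) \left(l + 120 l\right) = \left(-18 + l\right) 121 l = 121 l \left(-18 + l\right)$)
$p + a{\left(-4 \right)} B{\left(10 \right)} = 81 + 121 \left(-4\right) \left(-18 - 4\right) \left(3 + 10\right) = 81 + 121 \left(-4\right) \left(-22\right) 13 = 81 + 10648 \cdot 13 = 81 + 138424 = 138505$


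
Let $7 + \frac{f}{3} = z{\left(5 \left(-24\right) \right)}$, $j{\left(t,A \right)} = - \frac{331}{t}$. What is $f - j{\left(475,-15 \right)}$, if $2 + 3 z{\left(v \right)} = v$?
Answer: $- \frac{67594}{475} \approx -142.3$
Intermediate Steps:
$z{\left(v \right)} = - \frac{2}{3} + \frac{v}{3}$
$f = -143$ ($f = -21 + 3 \left(- \frac{2}{3} + \frac{5 \left(-24\right)}{3}\right) = -21 + 3 \left(- \frac{2}{3} + \frac{1}{3} \left(-120\right)\right) = -21 + 3 \left(- \frac{2}{3} - 40\right) = -21 + 3 \left(- \frac{122}{3}\right) = -21 - 122 = -143$)
$f - j{\left(475,-15 \right)} = -143 - - \frac{331}{475} = -143 + \frac{331}{475} = - \frac{67594}{475}$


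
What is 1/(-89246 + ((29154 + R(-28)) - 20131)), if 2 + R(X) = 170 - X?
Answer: -1/80027 ≈ -1.2496e-5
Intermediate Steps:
R(X) = 168 - X (R(X) = -2 + (170 - X) = 168 - X)
1/(-89246 + ((29154 + R(-28)) - 20131)) = 1/(-89246 + ((29154 + (168 - 1*(-28))) - 20131)) = 1/(-89246 + ((29154 + (168 + 28)) - 20131)) = 1/(-89246 + ((29154 + 196) - 20131)) = 1/(-89246 + (29350 - 20131)) = 1/(-89246 + 9219) = 1/(-80027) = -1/80027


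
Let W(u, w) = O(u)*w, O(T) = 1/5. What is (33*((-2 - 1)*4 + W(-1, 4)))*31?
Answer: -57288/5 ≈ -11458.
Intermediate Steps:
O(T) = ⅕
W(u, w) = w/5
(33*((-2 - 1)*4 + W(-1, 4)))*31 = (33*((-2 - 1)*4 + (⅕)*4))*31 = (33*(-3*4 + ⅘))*31 = (33*(-12 + ⅘))*31 = (33*(-56/5))*31 = -1848/5*31 = -57288/5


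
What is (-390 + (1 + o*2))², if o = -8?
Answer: 164025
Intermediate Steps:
(-390 + (1 + o*2))² = (-390 + (1 - 8*2))² = (-390 + (1 - 16))² = (-390 - 15)² = (-405)² = 164025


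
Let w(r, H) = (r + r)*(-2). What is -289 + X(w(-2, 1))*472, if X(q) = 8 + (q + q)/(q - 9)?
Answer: -4065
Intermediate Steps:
w(r, H) = -4*r (w(r, H) = (2*r)*(-2) = -4*r)
X(q) = 8 + 2*q/(-9 + q) (X(q) = 8 + (2*q)/(-9 + q) = 8 + 2*q/(-9 + q))
-289 + X(w(-2, 1))*472 = -289 + (2*(-36 + 5*(-4*(-2)))/(-9 - 4*(-2)))*472 = -289 + (2*(-36 + 5*8)/(-9 + 8))*472 = -289 + (2*(-36 + 40)/(-1))*472 = -289 + (2*(-1)*4)*472 = -289 - 8*472 = -289 - 3776 = -4065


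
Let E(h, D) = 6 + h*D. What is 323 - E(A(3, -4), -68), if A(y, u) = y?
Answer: 521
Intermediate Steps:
E(h, D) = 6 + D*h
323 - E(A(3, -4), -68) = 323 - (6 - 68*3) = 323 - (6 - 204) = 323 - 1*(-198) = 323 + 198 = 521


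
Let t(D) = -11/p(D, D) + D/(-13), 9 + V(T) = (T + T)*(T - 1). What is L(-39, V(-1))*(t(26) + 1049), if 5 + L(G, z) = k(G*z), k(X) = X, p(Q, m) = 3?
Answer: 594700/3 ≈ 1.9823e+5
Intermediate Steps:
V(T) = -9 + 2*T*(-1 + T) (V(T) = -9 + (T + T)*(T - 1) = -9 + (2*T)*(-1 + T) = -9 + 2*T*(-1 + T))
t(D) = -11/3 - D/13 (t(D) = -11/3 + D/(-13) = -11*⅓ + D*(-1/13) = -11/3 - D/13)
L(G, z) = -5 + G*z
L(-39, V(-1))*(t(26) + 1049) = (-5 - 39*(-9 - 2*(-1) + 2*(-1)²))*((-11/3 - 1/13*26) + 1049) = (-5 - 39*(-9 + 2 + 2*1))*((-11/3 - 2) + 1049) = (-5 - 39*(-9 + 2 + 2))*(-17/3 + 1049) = (-5 - 39*(-5))*(3130/3) = (-5 + 195)*(3130/3) = 190*(3130/3) = 594700/3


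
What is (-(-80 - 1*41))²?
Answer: 14641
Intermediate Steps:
(-(-80 - 1*41))² = (-(-80 - 41))² = (-1*(-121))² = 121² = 14641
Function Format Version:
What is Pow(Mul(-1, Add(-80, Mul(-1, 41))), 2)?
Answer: 14641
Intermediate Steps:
Pow(Mul(-1, Add(-80, Mul(-1, 41))), 2) = Pow(Mul(-1, Add(-80, -41)), 2) = Pow(Mul(-1, -121), 2) = Pow(121, 2) = 14641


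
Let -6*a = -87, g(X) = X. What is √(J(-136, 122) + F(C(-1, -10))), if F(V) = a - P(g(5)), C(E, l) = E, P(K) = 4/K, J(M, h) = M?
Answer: I*√12230/10 ≈ 11.059*I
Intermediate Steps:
a = 29/2 (a = -⅙*(-87) = 29/2 ≈ 14.500)
F(V) = 137/10 (F(V) = 29/2 - 4/5 = 29/2 - 1*⅘ = 29/2 - ⅘ = 137/10)
√(J(-136, 122) + F(C(-1, -10))) = √(-136 + 137/10) = √(-1223/10) = I*√12230/10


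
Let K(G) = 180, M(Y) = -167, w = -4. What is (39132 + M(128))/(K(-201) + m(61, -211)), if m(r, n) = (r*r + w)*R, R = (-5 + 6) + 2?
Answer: 38965/11331 ≈ 3.4388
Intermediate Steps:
R = 3 (R = 1 + 2 = 3)
m(r, n) = -12 + 3*r² (m(r, n) = (r*r - 4)*3 = (r² - 4)*3 = (-4 + r²)*3 = -12 + 3*r²)
(39132 + M(128))/(K(-201) + m(61, -211)) = (39132 - 167)/(180 + (-12 + 3*61²)) = 38965/(180 + (-12 + 3*3721)) = 38965/(180 + (-12 + 11163)) = 38965/(180 + 11151) = 38965/11331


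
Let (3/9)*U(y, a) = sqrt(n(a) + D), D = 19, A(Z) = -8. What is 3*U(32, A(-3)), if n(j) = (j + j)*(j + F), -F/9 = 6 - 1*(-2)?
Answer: 9*sqrt(1299) ≈ 324.38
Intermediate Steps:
F = -72 (F = -9*(6 - 1*(-2)) = -9*(6 + 2) = -9*8 = -72)
n(j) = 2*j*(-72 + j) (n(j) = (j + j)*(j - 72) = (2*j)*(-72 + j) = 2*j*(-72 + j))
U(y, a) = 3*sqrt(19 + 2*a*(-72 + a)) (U(y, a) = 3*sqrt(2*a*(-72 + a) + 19) = 3*sqrt(19 + 2*a*(-72 + a)))
3*U(32, A(-3)) = 3*(3*sqrt(19 + 2*(-8)*(-72 - 8))) = 3*(3*sqrt(19 + 2*(-8)*(-80))) = 3*(3*sqrt(19 + 1280)) = 3*(3*sqrt(1299)) = 9*sqrt(1299)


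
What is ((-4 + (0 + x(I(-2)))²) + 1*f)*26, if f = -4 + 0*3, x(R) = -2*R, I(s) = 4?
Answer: 1456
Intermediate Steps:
f = -4 (f = -4 + 0 = -4)
((-4 + (0 + x(I(-2)))²) + 1*f)*26 = ((-4 + (0 - 2*4)²) + 1*(-4))*26 = ((-4 + (0 - 8)²) - 4)*26 = ((-4 + (-8)²) - 4)*26 = ((-4 + 64) - 4)*26 = (60 - 4)*26 = 56*26 = 1456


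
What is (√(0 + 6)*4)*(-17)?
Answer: -68*√6 ≈ -166.57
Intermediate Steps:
(√(0 + 6)*4)*(-17) = (√6*4)*(-17) = (4*√6)*(-17) = -68*√6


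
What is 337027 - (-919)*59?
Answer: 391248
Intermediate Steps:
337027 - (-919)*59 = 337027 - 1*(-54221) = 337027 + 54221 = 391248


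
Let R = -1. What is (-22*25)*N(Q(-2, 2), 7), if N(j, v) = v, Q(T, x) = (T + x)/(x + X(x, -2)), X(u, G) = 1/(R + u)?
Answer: -3850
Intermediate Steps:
X(u, G) = 1/(-1 + u)
Q(T, x) = (T + x)/(x + 1/(-1 + x))
(-22*25)*N(Q(-2, 2), 7) = -22*25*7 = -550*7 = -3850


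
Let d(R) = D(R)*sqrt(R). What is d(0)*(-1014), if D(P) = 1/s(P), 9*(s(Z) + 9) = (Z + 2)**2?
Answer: 0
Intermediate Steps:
s(Z) = -9 + (2 + Z)**2/9 (s(Z) = -9 + (Z + 2)**2/9 = -9 + (2 + Z)**2/9)
D(P) = 1/(-9 + (2 + P)**2/9)
d(R) = 9*sqrt(R)/(-81 + (2 + R)**2) (d(R) = (9/(-81 + (2 + R)**2))*sqrt(R) = 9*sqrt(R)/(-81 + (2 + R)**2))
d(0)*(-1014) = (9*sqrt(0)/(-81 + (2 + 0)**2))*(-1014) = (9*0/(-81 + 2**2))*(-1014) = (9*0/(-81 + 4))*(-1014) = (9*0/(-77))*(-1014) = (9*0*(-1/77))*(-1014) = 0*(-1014) = 0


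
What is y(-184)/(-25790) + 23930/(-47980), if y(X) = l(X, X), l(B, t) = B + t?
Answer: -29974903/61870210 ≈ -0.48448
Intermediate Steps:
y(X) = 2*X (y(X) = X + X = 2*X)
y(-184)/(-25790) + 23930/(-47980) = (2*(-184))/(-25790) + 23930/(-47980) = -368*(-1/25790) + 23930*(-1/47980) = 184/12895 - 2393/4798 = -29974903/61870210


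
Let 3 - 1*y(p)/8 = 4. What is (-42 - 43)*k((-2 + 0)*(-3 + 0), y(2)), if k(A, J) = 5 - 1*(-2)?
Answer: -595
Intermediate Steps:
y(p) = -8 (y(p) = 24 - 8*4 = 24 - 32 = -8)
k(A, J) = 7 (k(A, J) = 5 + 2 = 7)
(-42 - 43)*k((-2 + 0)*(-3 + 0), y(2)) = (-42 - 43)*7 = -85*7 = -595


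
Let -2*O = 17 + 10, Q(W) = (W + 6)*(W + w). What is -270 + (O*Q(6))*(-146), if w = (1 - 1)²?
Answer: 141642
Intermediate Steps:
w = 0 (w = 0² = 0)
Q(W) = W*(6 + W) (Q(W) = (W + 6)*(W + 0) = (6 + W)*W = W*(6 + W))
O = -27/2 (O = -(17 + 10)/2 = -½*27 = -27/2 ≈ -13.500)
-270 + (O*Q(6))*(-146) = -270 - 81*(6 + 6)*(-146) = -270 - 81*12*(-146) = -270 - 27/2*72*(-146) = -270 - 972*(-146) = -270 + 141912 = 141642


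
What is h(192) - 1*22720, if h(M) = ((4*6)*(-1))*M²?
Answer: -907456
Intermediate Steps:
h(M) = -24*M² (h(M) = (24*(-1))*M² = -24*M²)
h(192) - 1*22720 = -24*192² - 1*22720 = -24*36864 - 22720 = -884736 - 22720 = -907456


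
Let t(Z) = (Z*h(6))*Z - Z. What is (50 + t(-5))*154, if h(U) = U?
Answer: 31570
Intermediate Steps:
t(Z) = -Z + 6*Z² (t(Z) = (Z*6)*Z - Z = (6*Z)*Z - Z = 6*Z² - Z = -Z + 6*Z²)
(50 + t(-5))*154 = (50 - 5*(-1 + 6*(-5)))*154 = (50 - 5*(-1 - 30))*154 = (50 - 5*(-31))*154 = (50 + 155)*154 = 205*154 = 31570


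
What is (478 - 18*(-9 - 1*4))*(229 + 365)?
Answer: 422928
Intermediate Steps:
(478 - 18*(-9 - 1*4))*(229 + 365) = (478 - 18*(-9 - 4))*594 = (478 - 18*(-13))*594 = (478 + 234)*594 = 712*594 = 422928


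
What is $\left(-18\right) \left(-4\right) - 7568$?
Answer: $-7496$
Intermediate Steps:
$\left(-18\right) \left(-4\right) - 7568 = 72 - 7568 = -7496$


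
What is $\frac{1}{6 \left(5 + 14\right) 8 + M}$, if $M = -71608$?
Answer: $- \frac{1}{70696} \approx -1.4145 \cdot 10^{-5}$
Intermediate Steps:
$\frac{1}{6 \left(5 + 14\right) 8 + M} = \frac{1}{6 \left(5 + 14\right) 8 - 71608} = \frac{1}{6 \cdot 19 \cdot 8 - 71608} = \frac{1}{114 \cdot 8 - 71608} = \frac{1}{912 - 71608} = \frac{1}{-70696} = - \frac{1}{70696}$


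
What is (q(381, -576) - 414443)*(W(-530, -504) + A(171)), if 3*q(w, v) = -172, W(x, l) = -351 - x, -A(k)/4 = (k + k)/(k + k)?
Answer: -217612675/3 ≈ -7.2538e+7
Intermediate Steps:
A(k) = -4 (A(k) = -4*(k + k)/(k + k) = -4*2*k/(2*k) = -4*2*k*1/(2*k) = -4*1 = -4)
q(w, v) = -172/3 (q(w, v) = (⅓)*(-172) = -172/3)
(q(381, -576) - 414443)*(W(-530, -504) + A(171)) = (-172/3 - 414443)*((-351 - 1*(-530)) - 4) = -1243501*((-351 + 530) - 4)/3 = -1243501*(179 - 4)/3 = -1243501/3*175 = -217612675/3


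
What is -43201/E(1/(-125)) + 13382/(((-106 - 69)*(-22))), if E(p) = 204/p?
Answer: 10151297/1963500 ≈ 5.1700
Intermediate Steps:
-43201/E(1/(-125)) + 13382/(((-106 - 69)*(-22))) = -43201/(204/(1/(-125))) + 13382/(((-106 - 69)*(-22))) = -43201/(204/(-1/125)) + 13382/((-175*(-22))) = -43201/(204*(-125)) + 13382/3850 = -43201/(-25500) + 13382*(1/3850) = -43201*(-1/25500) + 6691/1925 = 43201/25500 + 6691/1925 = 10151297/1963500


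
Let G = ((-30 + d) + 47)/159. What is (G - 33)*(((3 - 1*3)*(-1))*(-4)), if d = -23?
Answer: 0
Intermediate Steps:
G = -2/53 (G = ((-30 - 23) + 47)/159 = (-53 + 47)*(1/159) = -6*1/159 = -2/53 ≈ -0.037736)
(G - 33)*(((3 - 1*3)*(-1))*(-4)) = (-2/53 - 33)*(((3 - 1*3)*(-1))*(-4)) = -1751*(3 - 3)*(-1)*(-4)/53 = -1751*0*(-1)*(-4)/53 = -0*(-4) = -1751/53*0 = 0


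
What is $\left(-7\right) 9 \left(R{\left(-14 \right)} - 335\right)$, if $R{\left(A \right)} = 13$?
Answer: $20286$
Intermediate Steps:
$\left(-7\right) 9 \left(R{\left(-14 \right)} - 335\right) = \left(-7\right) 9 \left(13 - 335\right) = \left(-63\right) \left(-322\right) = 20286$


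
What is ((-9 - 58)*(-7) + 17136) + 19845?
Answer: 37450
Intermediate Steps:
((-9 - 58)*(-7) + 17136) + 19845 = (-67*(-7) + 17136) + 19845 = (469 + 17136) + 19845 = 17605 + 19845 = 37450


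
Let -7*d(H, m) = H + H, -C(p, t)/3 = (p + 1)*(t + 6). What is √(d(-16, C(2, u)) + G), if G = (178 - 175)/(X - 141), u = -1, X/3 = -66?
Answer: 3*√317191/791 ≈ 2.1360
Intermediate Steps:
X = -198 (X = 3*(-66) = -198)
C(p, t) = -3*(1 + p)*(6 + t) (C(p, t) = -3*(p + 1)*(t + 6) = -3*(1 + p)*(6 + t))
d(H, m) = -2*H/7 (d(H, m) = -(H + H)/7 = -2*H/7)
G = -1/113 (G = (178 - 175)/(-198 - 141) = 3/(-339) = 3*(-1/339) = -1/113 ≈ -0.0088496)
√(d(-16, C(2, u)) + G) = √(-2/7*(-16) - 1/113) = √(32/7 - 1/113) = √(3609/791) = 3*√317191/791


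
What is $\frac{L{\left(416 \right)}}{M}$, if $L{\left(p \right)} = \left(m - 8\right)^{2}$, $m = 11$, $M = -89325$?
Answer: $- \frac{1}{9925} \approx -0.00010076$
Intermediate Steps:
$L{\left(p \right)} = 9$ ($L{\left(p \right)} = \left(11 - 8\right)^{2} = 3^{2} = 9$)
$\frac{L{\left(416 \right)}}{M} = \frac{9}{-89325} = 9 \left(- \frac{1}{89325}\right) = - \frac{1}{9925}$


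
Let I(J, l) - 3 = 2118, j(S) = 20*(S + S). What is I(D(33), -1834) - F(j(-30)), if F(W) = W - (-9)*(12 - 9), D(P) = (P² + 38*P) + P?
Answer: 3294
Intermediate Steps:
D(P) = P² + 39*P
j(S) = 40*S (j(S) = 20*(2*S) = 40*S)
I(J, l) = 2121 (I(J, l) = 3 + 2118 = 2121)
F(W) = 27 + W (F(W) = W - (-9)*3 = W - 1*(-27) = W + 27 = 27 + W)
I(D(33), -1834) - F(j(-30)) = 2121 - (27 + 40*(-30)) = 2121 - (27 - 1200) = 2121 - 1*(-1173) = 2121 + 1173 = 3294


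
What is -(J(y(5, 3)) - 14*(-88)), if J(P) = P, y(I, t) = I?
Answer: -1237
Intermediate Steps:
-(J(y(5, 3)) - 14*(-88)) = -(5 - 14*(-88)) = -(5 + 1232) = -1*1237 = -1237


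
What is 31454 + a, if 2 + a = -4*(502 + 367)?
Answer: 27976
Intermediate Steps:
a = -3478 (a = -2 - 4*(502 + 367) = -2 - 4*869 = -2 - 3476 = -3478)
31454 + a = 31454 - 3478 = 27976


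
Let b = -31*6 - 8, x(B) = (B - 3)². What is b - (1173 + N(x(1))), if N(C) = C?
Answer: -1371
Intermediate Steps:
x(B) = (-3 + B)²
b = -194 (b = -186 - 8 = -194)
b - (1173 + N(x(1))) = -194 - (1173 + (-3 + 1)²) = -194 - (1173 + (-2)²) = -194 - (1173 + 4) = -194 - 1*1177 = -194 - 1177 = -1371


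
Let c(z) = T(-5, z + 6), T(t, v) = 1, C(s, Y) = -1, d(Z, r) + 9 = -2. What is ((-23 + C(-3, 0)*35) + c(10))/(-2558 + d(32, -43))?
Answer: 57/2569 ≈ 0.022188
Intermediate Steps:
d(Z, r) = -11 (d(Z, r) = -9 - 2 = -11)
c(z) = 1
((-23 + C(-3, 0)*35) + c(10))/(-2558 + d(32, -43)) = ((-23 - 1*35) + 1)/(-2558 - 11) = ((-23 - 35) + 1)/(-2569) = (-58 + 1)*(-1/2569) = -57*(-1/2569) = 57/2569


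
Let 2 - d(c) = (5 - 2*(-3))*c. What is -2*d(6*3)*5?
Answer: 1960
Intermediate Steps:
d(c) = 2 - 11*c (d(c) = 2 - (5 - 2*(-3))*c = 2 - (5 + 6)*c = 2 - 11*c)
-2*d(6*3)*5 = -2*(2 - 66*3)*5 = -2*(2 - 11*18)*5 = -2*(2 - 198)*5 = -2*(-196)*5 = 392*5 = 1960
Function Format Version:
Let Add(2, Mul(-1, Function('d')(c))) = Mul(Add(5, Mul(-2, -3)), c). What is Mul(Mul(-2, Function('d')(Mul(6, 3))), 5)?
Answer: 1960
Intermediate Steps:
Function('d')(c) = Add(2, Mul(-11, c)) (Function('d')(c) = Add(2, Mul(-1, Mul(Add(5, Mul(-2, -3)), c))) = Add(2, Mul(-1, Mul(Add(5, 6), c))) = Add(2, Mul(-1, Mul(11, c))) = Add(2, Mul(-11, c)))
Mul(Mul(-2, Function('d')(Mul(6, 3))), 5) = Mul(Mul(-2, Add(2, Mul(-11, Mul(6, 3)))), 5) = Mul(Mul(-2, Add(2, Mul(-11, 18))), 5) = Mul(Mul(-2, Add(2, -198)), 5) = Mul(Mul(-2, -196), 5) = Mul(392, 5) = 1960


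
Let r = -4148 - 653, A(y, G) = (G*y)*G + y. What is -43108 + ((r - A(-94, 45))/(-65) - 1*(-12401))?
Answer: -2181598/65 ≈ -33563.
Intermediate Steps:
A(y, G) = y + y*G² (A(y, G) = y*G² + y = y + y*G²)
r = -4801
-43108 + ((r - A(-94, 45))/(-65) - 1*(-12401)) = -43108 + ((-4801 - (-94)*(1 + 45²))/(-65) - 1*(-12401)) = -43108 + ((-4801 - (-94)*(1 + 2025))*(-1/65) + 12401) = -43108 + ((-4801 - (-94)*2026)*(-1/65) + 12401) = -43108 + ((-4801 - 1*(-190444))*(-1/65) + 12401) = -43108 + ((-4801 + 190444)*(-1/65) + 12401) = -43108 + (185643*(-1/65) + 12401) = -43108 + (-185643/65 + 12401) = -43108 + 620422/65 = -2181598/65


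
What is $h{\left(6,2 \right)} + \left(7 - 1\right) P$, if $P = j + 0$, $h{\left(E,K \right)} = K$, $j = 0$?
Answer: $2$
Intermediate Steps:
$P = 0$ ($P = 0 + 0 = 0$)
$h{\left(6,2 \right)} + \left(7 - 1\right) P = 2 + \left(7 - 1\right) 0 = 2 + 6 \cdot 0 = 2 + 0 = 2$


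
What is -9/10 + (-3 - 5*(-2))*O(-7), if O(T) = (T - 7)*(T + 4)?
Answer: 2931/10 ≈ 293.10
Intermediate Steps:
O(T) = (-7 + T)*(4 + T)
-9/10 + (-3 - 5*(-2))*O(-7) = -9/10 + (-3 - 5*(-2))*(-28 + (-7)² - 3*(-7)) = -9*⅒ + (-3 + 10)*(-28 + 49 + 21) = -9/10 + 7*42 = -9/10 + 294 = 2931/10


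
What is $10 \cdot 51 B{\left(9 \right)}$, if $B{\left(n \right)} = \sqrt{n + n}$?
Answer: $1530 \sqrt{2} \approx 2163.7$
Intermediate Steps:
$B{\left(n \right)} = \sqrt{2} \sqrt{n}$ ($B{\left(n \right)} = \sqrt{2 n} = \sqrt{2} \sqrt{n}$)
$10 \cdot 51 B{\left(9 \right)} = 10 \cdot 51 \sqrt{2} \sqrt{9} = 510 \sqrt{2} \cdot 3 = 510 \cdot 3 \sqrt{2} = 1530 \sqrt{2}$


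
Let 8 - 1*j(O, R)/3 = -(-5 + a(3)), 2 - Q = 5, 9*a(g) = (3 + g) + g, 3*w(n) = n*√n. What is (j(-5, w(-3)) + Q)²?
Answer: 81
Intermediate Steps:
w(n) = n^(3/2)/3 (w(n) = (n*√n)/3 = n^(3/2)/3)
a(g) = ⅓ + 2*g/9 (a(g) = ((3 + g) + g)/9 = (3 + 2*g)/9 = ⅓ + 2*g/9)
Q = -3 (Q = 2 - 1*5 = 2 - 5 = -3)
j(O, R) = 12 (j(O, R) = 24 - (-3)*(-5 + (⅓ + (2/9)*3)) = 24 - (-3)*(-5 + (⅓ + ⅔)) = 24 - (-3)*(-5 + 1) = 24 - (-3)*(-4) = 24 - 3*4 = 24 - 12 = 12)
(j(-5, w(-3)) + Q)² = (12 - 3)² = 9² = 81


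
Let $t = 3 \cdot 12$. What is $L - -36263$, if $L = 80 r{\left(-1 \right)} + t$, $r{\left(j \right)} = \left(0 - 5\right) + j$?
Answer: $35819$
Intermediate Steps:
$r{\left(j \right)} = -5 + j$
$t = 36$
$L = -444$ ($L = 80 \left(-5 - 1\right) + 36 = 80 \left(-6\right) + 36 = -480 + 36 = -444$)
$L - -36263 = -444 - -36263 = -444 + 36263 = 35819$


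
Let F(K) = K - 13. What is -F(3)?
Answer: 10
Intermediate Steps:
F(K) = -13 + K
-F(3) = -(-13 + 3) = -1*(-10) = 10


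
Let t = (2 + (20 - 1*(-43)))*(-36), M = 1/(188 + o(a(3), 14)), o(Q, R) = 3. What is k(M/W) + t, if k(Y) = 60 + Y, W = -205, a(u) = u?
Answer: -89273401/39155 ≈ -2280.0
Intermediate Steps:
M = 1/191 (M = 1/(188 + 3) = 1/191 ≈ 0.0052356)
t = -2340 (t = (2 + (20 + 43))*(-36) = (2 + 63)*(-36) = 65*(-36) = -2340)
k(M/W) + t = (60 + (1/191)/(-205)) - 2340 = (60 + (1/191)*(-1/205)) - 2340 = (60 - 1/39155) - 2340 = 2349299/39155 - 2340 = -89273401/39155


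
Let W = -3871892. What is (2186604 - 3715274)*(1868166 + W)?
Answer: 3063035824420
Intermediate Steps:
(2186604 - 3715274)*(1868166 + W) = (2186604 - 3715274)*(1868166 - 3871892) = -1528670*(-2003726) = 3063035824420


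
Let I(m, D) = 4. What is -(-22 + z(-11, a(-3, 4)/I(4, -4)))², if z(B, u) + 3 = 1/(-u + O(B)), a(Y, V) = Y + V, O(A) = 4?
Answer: -137641/225 ≈ -611.74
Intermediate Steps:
a(Y, V) = V + Y
z(B, u) = -3 + 1/(4 - u) (z(B, u) = -3 + 1/(-u + 4) = -3 + 1/(4 - u))
-(-22 + z(-11, a(-3, 4)/I(4, -4)))² = -(-22 + (11 - 3*(4 - 3)/4)/(-4 + (4 - 3)/4))² = -(-22 + (11 - 3/4)/(-4 + 1*(¼)))² = -(-22 + (11 - 3*¼)/(-4 + ¼))² = -(-22 + (11 - ¾)/(-15/4))² = -(-22 - 4/15*41/4)² = -(-22 - 41/15)² = -(-371/15)² = -1*137641/225 = -137641/225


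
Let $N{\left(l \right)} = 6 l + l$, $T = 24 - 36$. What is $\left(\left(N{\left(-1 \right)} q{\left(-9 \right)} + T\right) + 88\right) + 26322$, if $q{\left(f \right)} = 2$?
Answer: $26384$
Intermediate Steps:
$T = -12$
$N{\left(l \right)} = 7 l$
$\left(\left(N{\left(-1 \right)} q{\left(-9 \right)} + T\right) + 88\right) + 26322 = \left(\left(7 \left(-1\right) 2 - 12\right) + 88\right) + 26322 = \left(\left(\left(-7\right) 2 - 12\right) + 88\right) + 26322 = \left(\left(-14 - 12\right) + 88\right) + 26322 = \left(-26 + 88\right) + 26322 = 62 + 26322 = 26384$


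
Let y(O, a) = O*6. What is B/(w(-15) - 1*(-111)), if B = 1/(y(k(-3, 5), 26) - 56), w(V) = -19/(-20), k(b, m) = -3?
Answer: -10/82843 ≈ -0.00012071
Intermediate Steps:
y(O, a) = 6*O
w(V) = 19/20 (w(V) = -19*(-1/20) = 19/20)
B = -1/74 (B = 1/(6*(-3) - 56) = 1/(-18 - 56) = 1/(-74) = -1/74 ≈ -0.013514)
B/(w(-15) - 1*(-111)) = -1/(74*(19/20 - 1*(-111))) = -1/(74*(19/20 + 111)) = -1/(74*2239/20) = -1/74*20/2239 = -10/82843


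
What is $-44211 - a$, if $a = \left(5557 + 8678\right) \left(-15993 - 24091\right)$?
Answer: $570551529$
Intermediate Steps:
$a = -570595740$ ($a = 14235 \left(-40084\right) = -570595740$)
$-44211 - a = -44211 - -570595740 = -44211 + 570595740 = 570551529$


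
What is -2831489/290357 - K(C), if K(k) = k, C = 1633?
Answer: -476984470/290357 ≈ -1642.8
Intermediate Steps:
-2831489/290357 - K(C) = -2831489/290357 - 1*1633 = -2831489*1/290357 - 1633 = -2831489/290357 - 1633 = -476984470/290357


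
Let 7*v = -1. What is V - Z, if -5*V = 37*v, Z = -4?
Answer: 177/35 ≈ 5.0571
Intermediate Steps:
v = -⅐ (v = (⅐)*(-1) = -⅐ ≈ -0.14286)
V = 37/35 (V = -37*(-1)/(5*7) = -⅕*(-37/7) = 37/35 ≈ 1.0571)
V - Z = 37/35 - 1*(-4) = 37/35 + 4 = 177/35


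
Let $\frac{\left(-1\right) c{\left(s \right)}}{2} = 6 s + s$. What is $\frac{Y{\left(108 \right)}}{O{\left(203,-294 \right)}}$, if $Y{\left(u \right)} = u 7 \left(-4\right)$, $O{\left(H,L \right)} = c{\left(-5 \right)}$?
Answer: $- \frac{216}{5} \approx -43.2$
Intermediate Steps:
$c{\left(s \right)} = - 14 s$ ($c{\left(s \right)} = - 2 \left(6 s + s\right) = - 2 \cdot 7 s = - 14 s$)
$O{\left(H,L \right)} = 70$ ($O{\left(H,L \right)} = \left(-14\right) \left(-5\right) = 70$)
$Y{\left(u \right)} = - 28 u$ ($Y{\left(u \right)} = 7 u \left(-4\right) = - 28 u$)
$\frac{Y{\left(108 \right)}}{O{\left(203,-294 \right)}} = \frac{\left(-28\right) 108}{70} = \left(-3024\right) \frac{1}{70} = - \frac{216}{5}$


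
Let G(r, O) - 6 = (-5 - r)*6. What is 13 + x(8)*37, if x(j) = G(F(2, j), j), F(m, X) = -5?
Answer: 235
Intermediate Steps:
G(r, O) = -24 - 6*r (G(r, O) = 6 + (-5 - r)*6 = 6 + (-30 - 6*r) = -24 - 6*r)
x(j) = 6 (x(j) = -24 - 6*(-5) = -24 + 30 = 6)
13 + x(8)*37 = 13 + 6*37 = 13 + 222 = 235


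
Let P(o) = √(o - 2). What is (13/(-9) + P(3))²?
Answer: 16/81 ≈ 0.19753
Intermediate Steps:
P(o) = √(-2 + o)
(13/(-9) + P(3))² = (13/(-9) + √(-2 + 3))² = (13*(-⅑) + √1)² = (-13/9 + 1)² = (-4/9)² = 16/81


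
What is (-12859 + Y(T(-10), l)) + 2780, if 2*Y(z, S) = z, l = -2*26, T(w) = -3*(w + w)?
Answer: -10049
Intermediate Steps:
T(w) = -6*w
l = -52
Y(z, S) = z/2
(-12859 + Y(T(-10), l)) + 2780 = (-12859 + (-6*(-10))/2) + 2780 = (-12859 + (1/2)*60) + 2780 = (-12859 + 30) + 2780 = -12829 + 2780 = -10049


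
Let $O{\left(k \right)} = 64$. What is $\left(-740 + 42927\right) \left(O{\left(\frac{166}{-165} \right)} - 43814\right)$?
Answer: $-1845681250$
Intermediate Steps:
$\left(-740 + 42927\right) \left(O{\left(\frac{166}{-165} \right)} - 43814\right) = \left(-740 + 42927\right) \left(64 - 43814\right) = 42187 \left(-43750\right) = -1845681250$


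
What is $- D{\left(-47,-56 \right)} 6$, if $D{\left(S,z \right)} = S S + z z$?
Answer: $-32070$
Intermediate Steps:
$D{\left(S,z \right)} = S^{2} + z^{2}$
$- D{\left(-47,-56 \right)} 6 = - \left(\left(-47\right)^{2} + \left(-56\right)^{2}\right) 6 = - \left(2209 + 3136\right) 6 = - 5345 \cdot 6 = \left(-1\right) 32070 = -32070$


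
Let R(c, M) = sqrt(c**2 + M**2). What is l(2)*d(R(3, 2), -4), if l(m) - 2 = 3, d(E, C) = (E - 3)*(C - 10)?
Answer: 210 - 70*sqrt(13) ≈ -42.389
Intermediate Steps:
R(c, M) = sqrt(M**2 + c**2)
d(E, C) = (-10 + C)*(-3 + E) (d(E, C) = (-3 + E)*(-10 + C) = (-10 + C)*(-3 + E))
l(m) = 5 (l(m) = 2 + 3 = 5)
l(2)*d(R(3, 2), -4) = 5*(30 - 10*sqrt(2**2 + 3**2) - 3*(-4) - 4*sqrt(2**2 + 3**2)) = 5*(30 - 10*sqrt(4 + 9) + 12 - 4*sqrt(4 + 9)) = 5*(30 - 10*sqrt(13) + 12 - 4*sqrt(13)) = 5*(42 - 14*sqrt(13)) = 210 - 70*sqrt(13)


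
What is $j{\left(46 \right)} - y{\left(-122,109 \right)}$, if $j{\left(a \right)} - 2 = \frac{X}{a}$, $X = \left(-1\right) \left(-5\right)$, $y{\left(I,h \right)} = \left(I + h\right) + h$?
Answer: $- \frac{4319}{46} \approx -93.891$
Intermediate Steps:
$y{\left(I,h \right)} = I + 2 h$
$X = 5$
$j{\left(a \right)} = 2 + \frac{5}{a}$
$j{\left(46 \right)} - y{\left(-122,109 \right)} = \left(2 + \frac{5}{46}\right) - \left(-122 + 2 \cdot 109\right) = \left(2 + 5 \cdot \frac{1}{46}\right) - \left(-122 + 218\right) = \left(2 + \frac{5}{46}\right) - 96 = \frac{97}{46} - 96 = - \frac{4319}{46}$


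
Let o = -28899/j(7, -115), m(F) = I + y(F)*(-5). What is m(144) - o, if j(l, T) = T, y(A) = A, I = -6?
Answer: -112389/115 ≈ -977.30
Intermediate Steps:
m(F) = -6 - 5*F (m(F) = -6 + F*(-5) = -6 - 5*F)
o = 28899/115 (o = -28899/(-115) = -28899*(-1/115) = 28899/115 ≈ 251.30)
m(144) - o = (-6 - 5*144) - 1*28899/115 = (-6 - 720) - 28899/115 = -726 - 28899/115 = -112389/115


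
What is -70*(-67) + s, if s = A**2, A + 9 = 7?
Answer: 4694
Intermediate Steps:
A = -2 (A = -9 + 7 = -2)
s = 4 (s = (-2)**2 = 4)
-70*(-67) + s = -70*(-67) + 4 = 4690 + 4 = 4694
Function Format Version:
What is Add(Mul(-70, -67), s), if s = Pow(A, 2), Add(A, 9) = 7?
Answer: 4694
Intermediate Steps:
A = -2 (A = Add(-9, 7) = -2)
s = 4 (s = Pow(-2, 2) = 4)
Add(Mul(-70, -67), s) = Add(Mul(-70, -67), 4) = Add(4690, 4) = 4694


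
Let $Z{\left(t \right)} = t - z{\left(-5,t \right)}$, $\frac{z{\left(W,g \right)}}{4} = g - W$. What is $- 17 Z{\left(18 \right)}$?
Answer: $1258$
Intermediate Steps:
$z{\left(W,g \right)} = - 4 W + 4 g$ ($z{\left(W,g \right)} = 4 \left(g - W\right) = - 4 W + 4 g$)
$Z{\left(t \right)} = -20 - 3 t$ ($Z{\left(t \right)} = t - \left(\left(-4\right) \left(-5\right) + 4 t\right) = t - \left(20 + 4 t\right) = -20 - 3 t$)
$- 17 Z{\left(18 \right)} = - 17 \left(-20 - 54\right) = \left(-17\right) \left(-74\right) = 1258$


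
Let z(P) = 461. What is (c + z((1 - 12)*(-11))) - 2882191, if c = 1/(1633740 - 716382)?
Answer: -2643578069339/917358 ≈ -2.8817e+6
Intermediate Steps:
c = 1/917358 ≈ 1.0901e-6
(c + z((1 - 12)*(-11))) - 2882191 = (1/917358 + 461) - 2882191 = 422902039/917358 - 2882191 = -2643578069339/917358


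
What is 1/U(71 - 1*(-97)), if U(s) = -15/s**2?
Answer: -9408/5 ≈ -1881.6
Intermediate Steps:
U(s) = -15/s**2
1/U(71 - 1*(-97)) = 1/(-15/(71 - 1*(-97))**2) = 1/(-15/(71 + 97)**2) = 1/(-15/168**2) = 1/(-15*1/28224) = 1/(-5/9408) = -9408/5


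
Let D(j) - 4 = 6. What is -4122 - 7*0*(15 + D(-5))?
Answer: -4122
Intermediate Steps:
D(j) = 10 (D(j) = 4 + 6 = 10)
-4122 - 7*0*(15 + D(-5)) = -4122 - 7*0*(15 + 10) = -4122 - 0*25 = -4122 - 1*0 = -4122 + 0 = -4122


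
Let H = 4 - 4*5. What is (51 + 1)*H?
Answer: -832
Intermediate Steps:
H = -16 (H = 4 - 20 = -16)
(51 + 1)*H = (51 + 1)*(-16) = 52*(-16) = -832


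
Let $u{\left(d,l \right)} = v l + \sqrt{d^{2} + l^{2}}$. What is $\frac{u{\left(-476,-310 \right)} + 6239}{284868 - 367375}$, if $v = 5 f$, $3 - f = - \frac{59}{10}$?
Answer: $\frac{7556}{82507} - \frac{2 \sqrt{80669}}{82507} \approx 0.084695$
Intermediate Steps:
$f = \frac{89}{10}$ ($f = 3 - - \frac{59}{10} = 3 + \frac{59}{10} = \frac{89}{10} \approx 8.9$)
$v = \frac{89}{2}$ ($v = 5 \cdot \frac{89}{10} = \frac{89}{2} \approx 44.5$)
$u{\left(d,l \right)} = \sqrt{d^{2} + l^{2}} + \frac{89 l}{2}$ ($u{\left(d,l \right)} = \frac{89 l}{2} + \sqrt{d^{2} + l^{2}} = \sqrt{d^{2} + l^{2}} + \frac{89 l}{2}$)
$\frac{u{\left(-476,-310 \right)} + 6239}{284868 - 367375} = \frac{\left(\sqrt{\left(-476\right)^{2} + \left(-310\right)^{2}} + \frac{89}{2} \left(-310\right)\right) + 6239}{284868 - 367375} = \frac{\left(\sqrt{226576 + 96100} - 13795\right) + 6239}{-82507} = \left(\left(\sqrt{322676} - 13795\right) + 6239\right) \left(- \frac{1}{82507}\right) = \left(\left(2 \sqrt{80669} - 13795\right) + 6239\right) \left(- \frac{1}{82507}\right) = \left(\left(-13795 + 2 \sqrt{80669}\right) + 6239\right) \left(- \frac{1}{82507}\right) = \left(-7556 + 2 \sqrt{80669}\right) \left(- \frac{1}{82507}\right) = \frac{7556}{82507} - \frac{2 \sqrt{80669}}{82507}$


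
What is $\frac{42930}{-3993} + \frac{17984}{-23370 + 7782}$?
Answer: $- \frac{61750246}{5186907} \approx -11.905$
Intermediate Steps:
$\frac{42930}{-3993} + \frac{17984}{-23370 + 7782} = 42930 \left(- \frac{1}{3993}\right) + \frac{17984}{-15588} = - \frac{14310}{1331} + 17984 \left(- \frac{1}{15588}\right) = - \frac{14310}{1331} - \frac{4496}{3897} = - \frac{61750246}{5186907}$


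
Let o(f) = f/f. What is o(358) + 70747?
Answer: 70748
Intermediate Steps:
o(f) = 1
o(358) + 70747 = 1 + 70747 = 70748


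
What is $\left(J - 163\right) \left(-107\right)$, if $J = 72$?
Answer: $9737$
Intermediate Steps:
$\left(J - 163\right) \left(-107\right) = \left(72 - 163\right) \left(-107\right) = \left(-91\right) \left(-107\right) = 9737$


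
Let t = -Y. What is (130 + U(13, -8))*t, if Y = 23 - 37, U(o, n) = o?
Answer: 2002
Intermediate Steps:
Y = -14
t = 14 (t = -1*(-14) = 14)
(130 + U(13, -8))*t = (130 + 13)*14 = 143*14 = 2002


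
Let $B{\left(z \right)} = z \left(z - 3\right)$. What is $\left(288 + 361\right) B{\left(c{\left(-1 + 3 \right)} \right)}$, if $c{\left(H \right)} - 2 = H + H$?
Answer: $11682$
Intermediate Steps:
$c{\left(H \right)} = 2 + 2 H$ ($c{\left(H \right)} = 2 + \left(H + H\right) = 2 + 2 H$)
$B{\left(z \right)} = z \left(-3 + z\right)$
$\left(288 + 361\right) B{\left(c{\left(-1 + 3 \right)} \right)} = \left(288 + 361\right) \left(2 + 2 \left(-1 + 3\right)\right) \left(-3 + \left(2 + 2 \left(-1 + 3\right)\right)\right) = 649 \left(2 + 2 \cdot 2\right) \left(-3 + \left(2 + 2 \cdot 2\right)\right) = 649 \left(2 + 4\right) \left(-3 + \left(2 + 4\right)\right) = 649 \cdot 6 \left(-3 + 6\right) = 649 \cdot 6 \cdot 3 = 649 \cdot 18 = 11682$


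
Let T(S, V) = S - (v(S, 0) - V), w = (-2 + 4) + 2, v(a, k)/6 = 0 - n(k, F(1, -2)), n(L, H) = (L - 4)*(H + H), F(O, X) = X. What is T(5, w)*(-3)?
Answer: -315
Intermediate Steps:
n(L, H) = 2*H*(-4 + L) (n(L, H) = (-4 + L)*(2*H) = 2*H*(-4 + L))
v(a, k) = -96 + 24*k (v(a, k) = 6*(0 - 2*(-2)*(-4 + k)) = 6*(0 - (16 - 4*k)) = 6*(0 + (-16 + 4*k)) = 6*(-16 + 4*k) = -96 + 24*k)
w = 4 (w = 2 + 2 = 4)
T(S, V) = 96 + S + V (T(S, V) = S - ((-96 + 24*0) - V) = S - ((-96 + 0) - V) = S - (-96 - V) = S + (96 + V) = 96 + S + V)
T(5, w)*(-3) = (96 + 5 + 4)*(-3) = 105*(-3) = -315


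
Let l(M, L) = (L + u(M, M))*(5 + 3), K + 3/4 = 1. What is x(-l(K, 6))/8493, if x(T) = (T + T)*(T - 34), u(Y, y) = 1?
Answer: 3360/2831 ≈ 1.1869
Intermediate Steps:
K = ¼ (K = -¾ + 1 = ¼ ≈ 0.25000)
l(M, L) = 8 + 8*L (l(M, L) = (L + 1)*(5 + 3) = (1 + L)*8 = 8 + 8*L)
x(T) = 2*T*(-34 + T) (x(T) = (2*T)*(-34 + T) = 2*T*(-34 + T))
x(-l(K, 6))/8493 = (2*(-(8 + 8*6))*(-34 - (8 + 8*6)))/8493 = (2*(-(8 + 48))*(-34 - (8 + 48)))*(1/8493) = (2*(-1*56)*(-34 - 1*56))*(1/8493) = (2*(-56)*(-34 - 56))*(1/8493) = (2*(-56)*(-90))*(1/8493) = 10080*(1/8493) = 3360/2831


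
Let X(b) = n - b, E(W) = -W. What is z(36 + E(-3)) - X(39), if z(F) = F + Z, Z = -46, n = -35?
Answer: 67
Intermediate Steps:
z(F) = -46 + F (z(F) = F - 46 = -46 + F)
X(b) = -35 - b
z(36 + E(-3)) - X(39) = (-46 + (36 - 1*(-3))) - (-35 - 1*39) = (-46 + (36 + 3)) - (-35 - 39) = (-46 + 39) - 1*(-74) = -7 + 74 = 67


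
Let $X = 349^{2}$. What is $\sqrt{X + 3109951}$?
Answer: $2 \sqrt{807938} \approx 1797.7$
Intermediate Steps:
$X = 121801$
$\sqrt{X + 3109951} = \sqrt{121801 + 3109951} = \sqrt{3231752} = 2 \sqrt{807938}$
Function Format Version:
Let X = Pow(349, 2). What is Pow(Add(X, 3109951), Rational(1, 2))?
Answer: Mul(2, Pow(807938, Rational(1, 2))) ≈ 1797.7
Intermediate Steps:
X = 121801
Pow(Add(X, 3109951), Rational(1, 2)) = Pow(Add(121801, 3109951), Rational(1, 2)) = Pow(3231752, Rational(1, 2)) = Mul(2, Pow(807938, Rational(1, 2)))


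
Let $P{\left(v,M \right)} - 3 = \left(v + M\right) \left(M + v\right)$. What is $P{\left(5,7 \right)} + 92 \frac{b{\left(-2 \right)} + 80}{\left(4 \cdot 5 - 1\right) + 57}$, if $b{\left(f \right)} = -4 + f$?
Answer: $\frac{4495}{19} \approx 236.58$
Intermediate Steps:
$P{\left(v,M \right)} = 3 + \left(M + v\right)^{2}$ ($P{\left(v,M \right)} = 3 + \left(v + M\right) \left(M + v\right) = 3 + \left(M + v\right) \left(M + v\right) = 3 + \left(M + v\right)^{2}$)
$P{\left(5,7 \right)} + 92 \frac{b{\left(-2 \right)} + 80}{\left(4 \cdot 5 - 1\right) + 57} = \left(3 + \left(7 + 5\right)^{2}\right) + 92 \frac{\left(-4 - 2\right) + 80}{\left(4 \cdot 5 - 1\right) + 57} = \left(3 + 12^{2}\right) + 92 \frac{-6 + 80}{\left(20 - 1\right) + 57} = \left(3 + 144\right) + 92 \frac{74}{19 + 57} = 147 + 92 \cdot \frac{74}{76} = 147 + 92 \cdot 74 \cdot \frac{1}{76} = 147 + 92 \cdot \frac{37}{38} = 147 + \frac{1702}{19} = \frac{4495}{19}$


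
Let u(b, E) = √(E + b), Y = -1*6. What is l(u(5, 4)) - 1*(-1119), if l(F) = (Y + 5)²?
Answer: 1120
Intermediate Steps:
Y = -6
l(F) = 1 (l(F) = (-6 + 5)² = (-1)² = 1)
l(u(5, 4)) - 1*(-1119) = 1 - 1*(-1119) = 1 + 1119 = 1120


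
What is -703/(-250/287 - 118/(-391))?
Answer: 78888551/63884 ≈ 1234.9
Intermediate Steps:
-703/(-250/287 - 118/(-391)) = -703/(-250*1/287 - 118*(-1/391)) = -703/(-250/287 + 118/391) = -703/(-63884/112217) = -703*(-112217/63884) = 78888551/63884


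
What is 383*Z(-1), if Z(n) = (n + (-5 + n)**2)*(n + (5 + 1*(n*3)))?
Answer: 13405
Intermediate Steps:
Z(n) = (5 + 4*n)*(n + (-5 + n)**2) (Z(n) = (n + (-5 + n)**2)*(n + (5 + 1*(3*n))) = (n + (-5 + n)**2)*(n + (5 + 3*n)) = (n + (-5 + n)**2)*(5 + 4*n) = (5 + 4*n)*(n + (-5 + n)**2))
383*Z(-1) = 383*(125 - 31*(-1)**2 + 4*(-1)**3 + 55*(-1)) = 383*(125 - 31*1 + 4*(-1) - 55) = 383*(125 - 31 - 4 - 55) = 383*35 = 13405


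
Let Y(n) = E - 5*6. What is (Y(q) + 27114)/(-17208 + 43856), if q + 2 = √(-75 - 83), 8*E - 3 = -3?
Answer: 6771/6662 ≈ 1.0164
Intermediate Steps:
E = 0 (E = 3/8 + (⅛)*(-3) = 3/8 - 3/8 = 0)
q = -2 + I*√158 (q = -2 + √(-75 - 83) = -2 + √(-158) = -2 + I*√158 ≈ -2.0 + 12.57*I)
Y(n) = -30 (Y(n) = 0 - 5*6 = 0 - 30 = -30)
(Y(q) + 27114)/(-17208 + 43856) = (-30 + 27114)/(-17208 + 43856) = 27084/26648 = 27084*(1/26648) = 6771/6662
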